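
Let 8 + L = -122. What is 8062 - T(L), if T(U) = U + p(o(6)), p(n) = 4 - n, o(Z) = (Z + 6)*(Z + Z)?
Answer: 8332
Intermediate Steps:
L = -130 (L = -8 - 122 = -130)
o(Z) = 2*Z*(6 + Z) (o(Z) = (6 + Z)*(2*Z) = 2*Z*(6 + Z))
T(U) = -140 + U (T(U) = U + (4 - 2*6*(6 + 6)) = U + (4 - 2*6*12) = U + (4 - 1*144) = U + (4 - 144) = U - 140 = -140 + U)
8062 - T(L) = 8062 - (-140 - 130) = 8062 - 1*(-270) = 8062 + 270 = 8332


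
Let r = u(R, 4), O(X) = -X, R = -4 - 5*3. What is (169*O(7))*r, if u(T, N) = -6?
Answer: 7098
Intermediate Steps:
R = -19 (R = -4 - 15 = -19)
r = -6
(169*O(7))*r = (169*(-1*7))*(-6) = (169*(-7))*(-6) = -1183*(-6) = 7098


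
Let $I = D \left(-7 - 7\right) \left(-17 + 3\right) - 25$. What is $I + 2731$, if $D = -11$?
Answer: $550$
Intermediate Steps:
$I = -2181$ ($I = - 11 \left(-7 - 7\right) \left(-17 + 3\right) - 25 = - 11 \left(\left(-14\right) \left(-14\right)\right) - 25 = \left(-11\right) 196 - 25 = -2156 - 25 = -2181$)
$I + 2731 = -2181 + 2731 = 550$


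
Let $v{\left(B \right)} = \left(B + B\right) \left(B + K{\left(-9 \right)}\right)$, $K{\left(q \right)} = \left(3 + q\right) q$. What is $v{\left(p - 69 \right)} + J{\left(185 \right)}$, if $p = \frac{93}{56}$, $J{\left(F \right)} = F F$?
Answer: $\frac{56481737}{1568} \approx 36022.0$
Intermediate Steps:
$J{\left(F \right)} = F^{2}$
$p = \frac{93}{56}$ ($p = 93 \cdot \frac{1}{56} = \frac{93}{56} \approx 1.6607$)
$K{\left(q \right)} = q \left(3 + q\right)$
$v{\left(B \right)} = 2 B \left(54 + B\right)$ ($v{\left(B \right)} = \left(B + B\right) \left(B - 9 \left(3 - 9\right)\right) = 2 B \left(B - -54\right) = 2 B \left(B + 54\right) = 2 B \left(54 + B\right)$)
$v{\left(p - 69 \right)} + J{\left(185 \right)} = 2 \left(\frac{93}{56} - 69\right) \left(54 + \left(\frac{93}{56} - 69\right)\right) + 185^{2} = 2 \left(\frac{93}{56} - 69\right) \left(54 + \left(\frac{93}{56} - 69\right)\right) + 34225 = 2 \left(- \frac{3771}{56}\right) \left(54 - \frac{3771}{56}\right) + 34225 = 2 \left(- \frac{3771}{56}\right) \left(- \frac{747}{56}\right) + 34225 = \frac{2816937}{1568} + 34225 = \frac{56481737}{1568}$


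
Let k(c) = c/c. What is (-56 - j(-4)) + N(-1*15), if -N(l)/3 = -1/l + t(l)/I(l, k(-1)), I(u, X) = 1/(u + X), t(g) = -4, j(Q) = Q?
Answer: -1101/5 ≈ -220.20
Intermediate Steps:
k(c) = 1
I(u, X) = 1/(X + u)
N(l) = 12 + 3/l + 12*l (N(l) = -3*(-1/l - (4 + 4*l)) = -3*(-1/l - 4*(1 + l)) = -3*(-1/l + (-4 - 4*l)) = -3*(-4 - 1/l - 4*l) = 12 + 3/l + 12*l)
(-56 - j(-4)) + N(-1*15) = (-56 - 1*(-4)) + (12 + 3/((-1*15)) + 12*(-1*15)) = (-56 + 4) + (12 + 3/(-15) + 12*(-15)) = -52 + (12 + 3*(-1/15) - 180) = -52 + (12 - ⅕ - 180) = -52 - 841/5 = -1101/5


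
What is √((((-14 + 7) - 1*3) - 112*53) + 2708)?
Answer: I*√3238 ≈ 56.903*I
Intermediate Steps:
√((((-14 + 7) - 1*3) - 112*53) + 2708) = √(((-7 - 3) - 5936) + 2708) = √((-10 - 5936) + 2708) = √(-5946 + 2708) = √(-3238) = I*√3238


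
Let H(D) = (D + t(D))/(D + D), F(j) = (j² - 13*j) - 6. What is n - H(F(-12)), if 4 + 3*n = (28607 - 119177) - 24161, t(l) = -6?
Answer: -1874029/49 ≈ -38246.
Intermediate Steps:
F(j) = -6 + j² - 13*j
H(D) = (-6 + D)/(2*D) (H(D) = (D - 6)/(D + D) = (-6 + D)/((2*D)) = (-6 + D)*(1/(2*D)) = (-6 + D)/(2*D))
n = -38245 (n = -4/3 + ((28607 - 119177) - 24161)/3 = -4/3 + (-90570 - 24161)/3 = -4/3 + (⅓)*(-114731) = -4/3 - 114731/3 = -38245)
n - H(F(-12)) = -38245 - (-6 + (-6 + (-12)² - 13*(-12)))/(2*(-6 + (-12)² - 13*(-12))) = -38245 - (-6 + (-6 + 144 + 156))/(2*(-6 + 144 + 156)) = -38245 - (-6 + 294)/(2*294) = -38245 - 288/(2*294) = -38245 - 1*24/49 = -38245 - 24/49 = -1874029/49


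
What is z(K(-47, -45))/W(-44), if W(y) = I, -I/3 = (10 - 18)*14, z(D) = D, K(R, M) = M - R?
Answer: 1/168 ≈ 0.0059524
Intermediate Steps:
I = 336 (I = -3*(10 - 18)*14 = -(-24)*14 = -3*(-112) = 336)
W(y) = 336
z(K(-47, -45))/W(-44) = (-45 - 1*(-47))/336 = (-45 + 47)*(1/336) = 2*(1/336) = 1/168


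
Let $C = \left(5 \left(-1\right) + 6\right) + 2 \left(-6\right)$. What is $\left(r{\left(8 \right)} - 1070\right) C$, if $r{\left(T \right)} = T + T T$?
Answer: $10978$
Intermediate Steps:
$r{\left(T \right)} = T + T^{2}$
$C = -11$ ($C = \left(-5 + 6\right) - 12 = 1 - 12 = -11$)
$\left(r{\left(8 \right)} - 1070\right) C = \left(8 \left(1 + 8\right) - 1070\right) \left(-11\right) = \left(8 \cdot 9 - 1070\right) \left(-11\right) = \left(72 - 1070\right) \left(-11\right) = \left(-998\right) \left(-11\right) = 10978$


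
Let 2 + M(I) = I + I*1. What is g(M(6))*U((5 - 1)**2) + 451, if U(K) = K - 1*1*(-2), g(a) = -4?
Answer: 379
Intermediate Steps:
M(I) = -2 + 2*I (M(I) = -2 + (I + I*1) = -2 + (I + I) = -2 + 2*I)
U(K) = 2 + K (U(K) = K - 1*(-2) = K + 2 = 2 + K)
g(M(6))*U((5 - 1)**2) + 451 = -4*(2 + (5 - 1)**2) + 451 = -4*(2 + 4**2) + 451 = -4*(2 + 16) + 451 = -4*18 + 451 = -72 + 451 = 379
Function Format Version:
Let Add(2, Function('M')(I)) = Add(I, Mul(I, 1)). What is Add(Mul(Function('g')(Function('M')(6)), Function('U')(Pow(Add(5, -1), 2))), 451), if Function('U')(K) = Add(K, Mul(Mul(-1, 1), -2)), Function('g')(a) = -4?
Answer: 379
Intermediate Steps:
Function('M')(I) = Add(-2, Mul(2, I)) (Function('M')(I) = Add(-2, Add(I, Mul(I, 1))) = Add(-2, Add(I, I)) = Add(-2, Mul(2, I)))
Function('U')(K) = Add(2, K) (Function('U')(K) = Add(K, Mul(-1, -2)) = Add(K, 2) = Add(2, K))
Add(Mul(Function('g')(Function('M')(6)), Function('U')(Pow(Add(5, -1), 2))), 451) = Add(Mul(-4, Add(2, Pow(Add(5, -1), 2))), 451) = Add(Mul(-4, Add(2, Pow(4, 2))), 451) = Add(Mul(-4, Add(2, 16)), 451) = Add(Mul(-4, 18), 451) = Add(-72, 451) = 379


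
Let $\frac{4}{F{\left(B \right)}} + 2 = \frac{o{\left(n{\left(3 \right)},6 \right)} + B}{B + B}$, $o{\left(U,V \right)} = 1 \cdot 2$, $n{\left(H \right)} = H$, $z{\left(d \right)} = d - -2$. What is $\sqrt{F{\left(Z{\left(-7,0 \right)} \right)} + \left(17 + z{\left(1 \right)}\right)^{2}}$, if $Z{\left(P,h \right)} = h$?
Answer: $20$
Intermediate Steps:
$z{\left(d \right)} = 2 + d$ ($z{\left(d \right)} = d + 2 = 2 + d$)
$o{\left(U,V \right)} = 2$
$F{\left(B \right)} = \frac{4}{-2 + \frac{2 + B}{2 B}}$ ($F{\left(B \right)} = \frac{4}{-2 + \frac{2 + B}{B + B}} = \frac{4}{-2 + \frac{2 + B}{2 B}}$)
$\sqrt{F{\left(Z{\left(-7,0 \right)} \right)} + \left(17 + z{\left(1 \right)}\right)^{2}} = \sqrt{\left(-8\right) 0 \frac{1}{-2 + 3 \cdot 0} + \left(17 + \left(2 + 1\right)\right)^{2}} = \sqrt{\left(-8\right) 0 \frac{1}{-2 + 0} + \left(17 + 3\right)^{2}} = \sqrt{\left(-8\right) 0 \frac{1}{-2} + 20^{2}} = \sqrt{\left(-8\right) 0 \left(- \frac{1}{2}\right) + 400} = \sqrt{0 + 400} = \sqrt{400} = 20$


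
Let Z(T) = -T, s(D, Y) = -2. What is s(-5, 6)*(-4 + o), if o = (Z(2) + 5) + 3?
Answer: -4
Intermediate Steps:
o = 6 (o = (-1*2 + 5) + 3 = (-2 + 5) + 3 = 3 + 3 = 6)
s(-5, 6)*(-4 + o) = -2*(-4 + 6) = -2*2 = -4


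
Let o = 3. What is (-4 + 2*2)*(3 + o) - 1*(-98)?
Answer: 98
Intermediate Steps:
(-4 + 2*2)*(3 + o) - 1*(-98) = (-4 + 2*2)*(3 + 3) - 1*(-98) = (-4 + 4)*6 + 98 = 0*6 + 98 = 0 + 98 = 98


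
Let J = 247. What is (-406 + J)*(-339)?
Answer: 53901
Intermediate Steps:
(-406 + J)*(-339) = (-406 + 247)*(-339) = -159*(-339) = 53901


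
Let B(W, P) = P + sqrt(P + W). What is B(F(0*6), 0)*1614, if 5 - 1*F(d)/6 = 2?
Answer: 4842*sqrt(2) ≈ 6847.6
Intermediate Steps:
F(d) = 18 (F(d) = 30 - 6*2 = 30 - 12 = 18)
B(F(0*6), 0)*1614 = (0 + sqrt(0 + 18))*1614 = (0 + sqrt(18))*1614 = (0 + 3*sqrt(2))*1614 = (3*sqrt(2))*1614 = 4842*sqrt(2)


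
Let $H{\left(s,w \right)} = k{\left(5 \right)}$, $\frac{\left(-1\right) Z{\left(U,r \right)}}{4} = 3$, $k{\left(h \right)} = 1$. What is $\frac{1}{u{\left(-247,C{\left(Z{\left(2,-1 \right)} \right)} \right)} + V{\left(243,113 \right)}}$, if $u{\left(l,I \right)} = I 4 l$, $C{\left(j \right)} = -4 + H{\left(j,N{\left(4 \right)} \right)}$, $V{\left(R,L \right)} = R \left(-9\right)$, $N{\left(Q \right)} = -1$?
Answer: $\frac{1}{777} \approx 0.001287$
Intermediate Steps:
$Z{\left(U,r \right)} = -12$ ($Z{\left(U,r \right)} = \left(-4\right) 3 = -12$)
$V{\left(R,L \right)} = - 9 R$
$H{\left(s,w \right)} = 1$
$C{\left(j \right)} = -3$ ($C{\left(j \right)} = -4 + 1 = -3$)
$u{\left(l,I \right)} = 4 I l$
$\frac{1}{u{\left(-247,C{\left(Z{\left(2,-1 \right)} \right)} \right)} + V{\left(243,113 \right)}} = \frac{1}{4 \left(-3\right) \left(-247\right) - 2187} = \frac{1}{2964 - 2187} = \frac{1}{777}$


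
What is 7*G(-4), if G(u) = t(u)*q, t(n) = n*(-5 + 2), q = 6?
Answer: 504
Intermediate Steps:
t(n) = -3*n (t(n) = n*(-3) = -3*n)
G(u) = -18*u (G(u) = -3*u*6 = -18*u)
7*G(-4) = 7*(-18*(-4)) = 7*72 = 504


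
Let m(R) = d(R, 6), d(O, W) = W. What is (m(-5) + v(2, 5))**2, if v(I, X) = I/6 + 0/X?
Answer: 361/9 ≈ 40.111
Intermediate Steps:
v(I, X) = I/6 (v(I, X) = I*(1/6) + 0 = I/6 + 0 = I/6)
m(R) = 6
(m(-5) + v(2, 5))**2 = (6 + (1/6)*2)**2 = (6 + 1/3)**2 = (19/3)**2 = 361/9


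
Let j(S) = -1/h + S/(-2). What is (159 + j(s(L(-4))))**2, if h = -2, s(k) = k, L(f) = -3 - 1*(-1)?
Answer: 103041/4 ≈ 25760.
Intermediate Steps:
L(f) = -2 (L(f) = -3 + 1 = -2)
j(S) = 1/2 - S/2 (j(S) = -1/(-2) + S/(-2) = -1*(-1/2) + S*(-1/2) = 1/2 - S/2)
(159 + j(s(L(-4))))**2 = (159 + (1/2 - 1/2*(-2)))**2 = (159 + (1/2 + 1))**2 = (159 + 3/2)**2 = (321/2)**2 = 103041/4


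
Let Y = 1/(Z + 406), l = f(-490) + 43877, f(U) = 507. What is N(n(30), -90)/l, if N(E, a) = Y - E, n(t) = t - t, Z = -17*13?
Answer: 1/8211040 ≈ 1.2179e-7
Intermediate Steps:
l = 44384 (l = 507 + 43877 = 44384)
Z = -221
Y = 1/185 (Y = 1/(-221 + 406) = 1/185 ≈ 0.0054054)
n(t) = 0
N(E, a) = 1/185 - E
N(n(30), -90)/l = (1/185 - 1*0)/44384 = (1/185 + 0)*(1/44384) = (1/185)*(1/44384) = 1/8211040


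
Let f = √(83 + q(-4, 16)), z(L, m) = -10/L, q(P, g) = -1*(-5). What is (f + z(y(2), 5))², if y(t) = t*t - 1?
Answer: 892/9 - 40*√22/3 ≈ 36.572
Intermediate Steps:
q(P, g) = 5
y(t) = -1 + t² (y(t) = t² - 1 = -1 + t²)
f = 2*√22 (f = √(83 + 5) = √88 = 2*√22 ≈ 9.3808)
(f + z(y(2), 5))² = (2*√22 - 10/(-1 + 2²))² = (2*√22 - 10/(-1 + 4))² = (2*√22 - 10/3)² = (-10/3 + 2*√22)²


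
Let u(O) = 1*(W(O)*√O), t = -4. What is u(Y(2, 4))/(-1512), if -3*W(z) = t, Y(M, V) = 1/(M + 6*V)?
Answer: -√26/29484 ≈ -0.00017294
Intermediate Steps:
W(z) = 4/3 (W(z) = -⅓*(-4) = 4/3)
u(O) = 4*√O/3 (u(O) = 1*(4*√O/3) = 4*√O/3)
u(Y(2, 4))/(-1512) = (4*√(1/(2 + 6*4))/3)/(-1512) = (4*√(1/(2 + 24))/3)*(-1/1512) = (4*√(1/26)/3)*(-1/1512) = (4*(√26/26)/3)*(-1/1512) = (2*√26/39)*(-1/1512) = -√26/29484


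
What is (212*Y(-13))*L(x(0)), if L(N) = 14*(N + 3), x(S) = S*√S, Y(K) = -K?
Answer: 115752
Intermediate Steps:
x(S) = S^(3/2)
L(N) = 42 + 14*N (L(N) = 14*(3 + N) = 42 + 14*N)
(212*Y(-13))*L(x(0)) = (212*(-1*(-13)))*(42 + 14*0^(3/2)) = (212*13)*(42 + 14*0) = 2756*(42 + 0) = 2756*42 = 115752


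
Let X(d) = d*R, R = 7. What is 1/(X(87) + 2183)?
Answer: 1/2792 ≈ 0.00035817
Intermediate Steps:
X(d) = 7*d (X(d) = d*7 = 7*d)
1/(X(87) + 2183) = 1/(7*87 + 2183) = 1/(609 + 2183) = 1/2792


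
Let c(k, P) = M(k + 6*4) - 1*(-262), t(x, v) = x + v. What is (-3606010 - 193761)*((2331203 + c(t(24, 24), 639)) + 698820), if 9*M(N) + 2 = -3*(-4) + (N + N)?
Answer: -103630086747349/9 ≈ -1.1514e+13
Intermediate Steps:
M(N) = 10/9 + 2*N/9 (M(N) = -2/9 + (-3*(-4) + (N + N))/9 = -2/9 + (12 + 2*N)/9 = -2/9 + (4/3 + 2*N/9) = 10/9 + 2*N/9)
t(x, v) = v + x
c(k, P) = 2416/9 + 2*k/9 (c(k, P) = (10/9 + 2*(k + 6*4)/9) - 1*(-262) = (10/9 + 2*(k + 24)/9) + 262 = (10/9 + 2*(24 + k)/9) + 262 = (10/9 + (16/3 + 2*k/9)) + 262 = (58/9 + 2*k/9) + 262 = 2416/9 + 2*k/9)
(-3606010 - 193761)*((2331203 + c(t(24, 24), 639)) + 698820) = (-3606010 - 193761)*((2331203 + (2416/9 + 2*(24 + 24)/9)) + 698820) = -3799771*((2331203 + (2416/9 + (2/9)*48)) + 698820) = -3799771*((2331203 + (2416/9 + 32/3)) + 698820) = -3799771*((2331203 + 2512/9) + 698820) = -3799771*(20983339/9 + 698820) = -3799771*27272719/9 = -103630086747349/9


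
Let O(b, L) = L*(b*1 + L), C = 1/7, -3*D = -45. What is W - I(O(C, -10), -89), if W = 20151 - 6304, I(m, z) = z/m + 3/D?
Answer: 1910983/138 ≈ 13848.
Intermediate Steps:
D = 15 (D = -⅓*(-45) = 15)
C = ⅐ ≈ 0.14286
O(b, L) = L*(L + b) (O(b, L) = L*(b + L) = L*(L + b))
I(m, z) = ⅕ + z/m (I(m, z) = z/m + 3/15 = z/m + 3*(1/15) = z/m + ⅕ = ⅕ + z/m)
W = 13847
W - I(O(C, -10), -89) = 13847 - (-89 + (-10*(-10 + ⅐))/5)/((-10*(-10 + ⅐))) = 13847 - (-89 + (-10*(-69/7))/5)/((-10*(-69/7))) = 13847 - (-89 + (⅕)*(690/7))/690/7 = 13847 - 7*(-89 + 138/7)/690 = 13847 - 7*(-485)/(690*7) = 13847 - 1*(-97/138) = 13847 + 97/138 = 1910983/138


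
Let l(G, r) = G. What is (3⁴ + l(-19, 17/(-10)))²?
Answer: 3844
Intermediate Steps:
(3⁴ + l(-19, 17/(-10)))² = (3⁴ - 19)² = (81 - 19)² = 62² = 3844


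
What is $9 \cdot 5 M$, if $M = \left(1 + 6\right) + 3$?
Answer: $450$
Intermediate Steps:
$M = 10$ ($M = 7 + 3 = 10$)
$9 \cdot 5 M = 9 \cdot 5 \cdot 10 = 45 \cdot 10 = 450$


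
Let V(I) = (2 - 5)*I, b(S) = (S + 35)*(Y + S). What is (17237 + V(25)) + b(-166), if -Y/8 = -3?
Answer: 35764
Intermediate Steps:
Y = 24 (Y = -8*(-3) = 24)
b(S) = (24 + S)*(35 + S) (b(S) = (S + 35)*(24 + S) = (35 + S)*(24 + S) = (24 + S)*(35 + S))
V(I) = -3*I
(17237 + V(25)) + b(-166) = (17237 - 3*25) + (840 + (-166)² + 59*(-166)) = (17237 - 75) + (840 + 27556 - 9794) = 17162 + 18602 = 35764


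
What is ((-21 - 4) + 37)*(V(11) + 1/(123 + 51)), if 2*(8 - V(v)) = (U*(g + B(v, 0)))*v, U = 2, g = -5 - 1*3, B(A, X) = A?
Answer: -8698/29 ≈ -299.93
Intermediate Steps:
g = -8 (g = -5 - 3 = -8)
V(v) = 8 - v*(-16 + 2*v)/2 (V(v) = 8 - 2*(-8 + v)*v/2 = 8 - (-16 + 2*v)*v/2 = 8 - v*(-16 + 2*v)/2)
((-21 - 4) + 37)*(V(11) + 1/(123 + 51)) = ((-21 - 4) + 37)*((8 - 1*11**2 + 8*11) + 1/(123 + 51)) = (-25 + 37)*((8 - 1*121 + 88) + 1/174) = 12*((8 - 121 + 88) + 1/174) = 12*(-25 + 1/174) = 12*(-4349/174) = -8698/29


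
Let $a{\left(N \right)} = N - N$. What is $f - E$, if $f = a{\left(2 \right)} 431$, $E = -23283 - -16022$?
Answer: $7261$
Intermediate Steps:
$a{\left(N \right)} = 0$
$E = -7261$ ($E = -23283 + 16022 = -7261$)
$f = 0$ ($f = 0 \cdot 431 = 0$)
$f - E = 0 - -7261 = 0 + 7261 = 7261$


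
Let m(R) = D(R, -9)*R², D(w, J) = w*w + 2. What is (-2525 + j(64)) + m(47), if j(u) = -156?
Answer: 4881418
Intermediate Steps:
D(w, J) = 2 + w² (D(w, J) = w² + 2 = 2 + w²)
m(R) = R²*(2 + R²) (m(R) = (2 + R²)*R² = R²*(2 + R²))
(-2525 + j(64)) + m(47) = (-2525 - 156) + 47²*(2 + 47²) = -2681 + 2209*(2 + 2209) = -2681 + 2209*2211 = -2681 + 4884099 = 4881418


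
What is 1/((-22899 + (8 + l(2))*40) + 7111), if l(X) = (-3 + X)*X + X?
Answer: -1/15468 ≈ -6.4650e-5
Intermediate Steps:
l(X) = X + X*(-3 + X) (l(X) = X*(-3 + X) + X = X + X*(-3 + X))
1/((-22899 + (8 + l(2))*40) + 7111) = 1/((-22899 + (8 + 2*(-2 + 2))*40) + 7111) = 1/((-22899 + (8 + 2*0)*40) + 7111) = 1/((-22899 + (8 + 0)*40) + 7111) = 1/((-22899 + 8*40) + 7111) = 1/((-22899 + 320) + 7111) = 1/(-22579 + 7111) = 1/(-15468) = -1/15468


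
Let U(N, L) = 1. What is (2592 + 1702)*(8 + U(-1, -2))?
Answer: 38646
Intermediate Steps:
(2592 + 1702)*(8 + U(-1, -2)) = (2592 + 1702)*(8 + 1) = 4294*9 = 38646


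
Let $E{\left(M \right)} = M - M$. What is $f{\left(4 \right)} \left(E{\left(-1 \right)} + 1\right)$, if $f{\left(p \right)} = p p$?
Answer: $16$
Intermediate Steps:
$E{\left(M \right)} = 0$
$f{\left(p \right)} = p^{2}$
$f{\left(4 \right)} \left(E{\left(-1 \right)} + 1\right) = 4^{2} \left(0 + 1\right) = 16 \cdot 1 = 16$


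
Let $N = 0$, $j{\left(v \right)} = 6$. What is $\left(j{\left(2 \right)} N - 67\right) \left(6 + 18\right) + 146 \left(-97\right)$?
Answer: $-15770$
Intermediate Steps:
$\left(j{\left(2 \right)} N - 67\right) \left(6 + 18\right) + 146 \left(-97\right) = \left(6 \cdot 0 - 67\right) \left(6 + 18\right) + 146 \left(-97\right) = \left(0 - 67\right) 24 - 14162 = \left(-67\right) 24 - 14162 = -1608 - 14162 = -15770$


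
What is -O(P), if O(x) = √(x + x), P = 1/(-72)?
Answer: -I/6 ≈ -0.16667*I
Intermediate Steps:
P = -1/72 ≈ -0.013889
O(x) = √2*√x (O(x) = √(2*x) = √2*√x)
-O(P) = -√2*√(-1/72) = -√2*I*√2/12 = -I/6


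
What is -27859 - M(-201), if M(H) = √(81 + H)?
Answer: -27859 - 2*I*√30 ≈ -27859.0 - 10.954*I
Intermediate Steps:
-27859 - M(-201) = -27859 - √(81 - 201) = -27859 - √(-120) = -27859 - 2*I*√30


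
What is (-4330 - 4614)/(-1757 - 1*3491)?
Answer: 559/328 ≈ 1.7043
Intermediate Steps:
(-4330 - 4614)/(-1757 - 1*3491) = -8944/(-1757 - 3491) = -8944/(-5248) = -8944*(-1/5248) = 559/328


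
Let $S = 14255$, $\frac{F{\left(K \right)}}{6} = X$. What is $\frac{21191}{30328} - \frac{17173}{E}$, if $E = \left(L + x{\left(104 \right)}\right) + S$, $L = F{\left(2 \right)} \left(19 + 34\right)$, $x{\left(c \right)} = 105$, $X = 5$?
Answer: $- \frac{91413147}{241865800} \approx -0.37795$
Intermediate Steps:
$F{\left(K \right)} = 30$ ($F{\left(K \right)} = 6 \cdot 5 = 30$)
$L = 1590$ ($L = 30 \left(19 + 34\right) = 30 \cdot 53 = 1590$)
$E = 15950$ ($E = \left(1590 + 105\right) + 14255 = 1695 + 14255 = 15950$)
$\frac{21191}{30328} - \frac{17173}{E} = \frac{21191}{30328} - \frac{17173}{15950} = - \frac{91413147}{241865800}$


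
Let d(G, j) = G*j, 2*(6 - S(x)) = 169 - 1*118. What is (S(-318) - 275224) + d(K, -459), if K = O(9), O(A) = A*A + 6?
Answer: -630353/2 ≈ -3.1518e+5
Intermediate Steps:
S(x) = -39/2 (S(x) = 6 - (169 - 1*118)/2 = 6 - (169 - 118)/2 = 6 - ½*51 = 6 - 51/2 = -39/2)
O(A) = 6 + A² (O(A) = A² + 6 = 6 + A²)
K = 87 (K = 6 + 9² = 6 + 81 = 87)
(S(-318) - 275224) + d(K, -459) = (-39/2 - 275224) + 87*(-459) = -550487/2 - 39933 = -630353/2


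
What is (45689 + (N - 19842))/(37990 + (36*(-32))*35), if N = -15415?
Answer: -5216/1165 ≈ -4.4772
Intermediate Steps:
(45689 + (N - 19842))/(37990 + (36*(-32))*35) = (45689 + (-15415 - 19842))/(37990 + (36*(-32))*35) = (45689 - 35257)/(37990 - 1152*35) = 10432/(37990 - 40320) = 10432/(-2330) = 10432*(-1/2330) = -5216/1165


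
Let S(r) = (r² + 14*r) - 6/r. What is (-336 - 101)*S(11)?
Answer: -1319303/11 ≈ -1.1994e+5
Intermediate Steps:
S(r) = r² - 6/r + 14*r
(-336 - 101)*S(11) = (-336 - 101)*((-6 + 11²*(14 + 11))/11) = -437*(-6 + 121*25)/11 = -437*(-6 + 3025)/11 = -437*3019/11 = -1319303/11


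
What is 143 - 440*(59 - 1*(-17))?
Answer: -33297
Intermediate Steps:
143 - 440*(59 - 1*(-17)) = 143 - 440*(59 + 17) = 143 - 440*76 = 143 - 33440 = -33297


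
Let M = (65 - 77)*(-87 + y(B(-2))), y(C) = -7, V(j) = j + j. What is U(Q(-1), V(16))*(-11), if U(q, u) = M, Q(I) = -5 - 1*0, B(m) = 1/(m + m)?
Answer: -12408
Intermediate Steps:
V(j) = 2*j
B(m) = 1/(2*m)
Q(I) = -5 (Q(I) = -5 + 0 = -5)
M = 1128 (M = (65 - 77)*(-87 - 7) = -12*(-94) = 1128)
U(q, u) = 1128
U(Q(-1), V(16))*(-11) = 1128*(-11) = -12408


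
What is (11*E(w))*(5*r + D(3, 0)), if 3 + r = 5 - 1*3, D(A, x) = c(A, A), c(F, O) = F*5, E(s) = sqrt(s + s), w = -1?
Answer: 110*I*sqrt(2) ≈ 155.56*I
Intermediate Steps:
E(s) = sqrt(2)*sqrt(s) (E(s) = sqrt(2*s) = sqrt(2)*sqrt(s))
c(F, O) = 5*F
D(A, x) = 5*A
r = -1 (r = -3 + (5 - 1*3) = -3 + (5 - 3) = -3 + 2 = -1)
(11*E(w))*(5*r + D(3, 0)) = (11*(sqrt(2)*sqrt(-1)))*(5*(-1) + 5*3) = (11*(sqrt(2)*I))*(-5 + 15) = (11*(I*sqrt(2)))*10 = (11*I*sqrt(2))*10 = 110*I*sqrt(2)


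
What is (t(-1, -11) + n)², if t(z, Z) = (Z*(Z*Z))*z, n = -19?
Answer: 1721344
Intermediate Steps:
t(z, Z) = z*Z³ (t(z, Z) = (Z*Z²)*z = Z³*z = z*Z³)
(t(-1, -11) + n)² = (-1*(-11)³ - 19)² = (-1*(-1331) - 19)² = (1331 - 19)² = 1312² = 1721344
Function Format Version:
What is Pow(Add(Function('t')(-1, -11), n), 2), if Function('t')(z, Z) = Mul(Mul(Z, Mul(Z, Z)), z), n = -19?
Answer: 1721344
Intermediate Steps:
Function('t')(z, Z) = Mul(z, Pow(Z, 3)) (Function('t')(z, Z) = Mul(Mul(Z, Pow(Z, 2)), z) = Mul(Pow(Z, 3), z) = Mul(z, Pow(Z, 3)))
Pow(Add(Function('t')(-1, -11), n), 2) = Pow(Add(Mul(-1, Pow(-11, 3)), -19), 2) = Pow(Add(Mul(-1, -1331), -19), 2) = Pow(Add(1331, -19), 2) = Pow(1312, 2) = 1721344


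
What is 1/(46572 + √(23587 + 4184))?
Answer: 15524/722974471 - √27771/2168923413 ≈ 2.1396e-5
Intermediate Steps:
1/(46572 + √(23587 + 4184)) = 1/(46572 + √27771)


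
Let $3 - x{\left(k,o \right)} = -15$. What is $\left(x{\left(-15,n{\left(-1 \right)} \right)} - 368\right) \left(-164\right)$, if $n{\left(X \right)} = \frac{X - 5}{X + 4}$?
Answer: $57400$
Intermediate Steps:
$n{\left(X \right)} = \frac{-5 + X}{4 + X}$
$x{\left(k,o \right)} = 18$ ($x{\left(k,o \right)} = 3 - -15 = 3 + 15 = 18$)
$\left(x{\left(-15,n{\left(-1 \right)} \right)} - 368\right) \left(-164\right) = \left(18 - 368\right) \left(-164\right) = \left(-350\right) \left(-164\right) = 57400$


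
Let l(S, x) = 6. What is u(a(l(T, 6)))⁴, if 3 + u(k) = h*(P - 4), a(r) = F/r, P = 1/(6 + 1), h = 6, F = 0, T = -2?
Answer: 1121513121/2401 ≈ 4.6710e+5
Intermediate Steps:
P = ⅐ (P = 1/7 = ⅐ ≈ 0.14286)
a(r) = 0 (a(r) = 0/r = 0)
u(k) = -183/7 (u(k) = -3 + 6*(⅐ - 4) = -3 + 6*(-27/7) = -3 - 162/7 = -183/7)
u(a(l(T, 6)))⁴ = (-183/7)⁴ = 1121513121/2401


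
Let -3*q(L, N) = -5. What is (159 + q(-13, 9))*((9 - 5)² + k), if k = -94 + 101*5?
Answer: 205814/3 ≈ 68605.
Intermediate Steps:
q(L, N) = 5/3 (q(L, N) = -⅓*(-5) = 5/3)
k = 411 (k = -94 + 505 = 411)
(159 + q(-13, 9))*((9 - 5)² + k) = (159 + 5/3)*((9 - 5)² + 411) = 482*(4² + 411)/3 = 482*(16 + 411)/3 = (482/3)*427 = 205814/3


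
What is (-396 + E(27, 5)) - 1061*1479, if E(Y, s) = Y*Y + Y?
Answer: -1568859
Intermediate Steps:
E(Y, s) = Y + Y² (E(Y, s) = Y² + Y = Y + Y²)
(-396 + E(27, 5)) - 1061*1479 = (-396 + 27*(1 + 27)) - 1061*1479 = (-396 + 27*28) - 1569219 = (-396 + 756) - 1569219 = 360 - 1569219 = -1568859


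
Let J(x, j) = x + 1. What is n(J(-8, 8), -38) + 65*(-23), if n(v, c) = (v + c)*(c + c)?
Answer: 1925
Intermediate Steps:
J(x, j) = 1 + x
n(v, c) = 2*c*(c + v) (n(v, c) = (c + v)*(2*c) = 2*c*(c + v))
n(J(-8, 8), -38) + 65*(-23) = 2*(-38)*(-38 + (1 - 8)) + 65*(-23) = 2*(-38)*(-38 - 7) - 1495 = 2*(-38)*(-45) - 1495 = 3420 - 1495 = 1925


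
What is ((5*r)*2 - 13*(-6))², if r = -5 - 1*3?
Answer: 4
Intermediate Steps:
r = -8 (r = -5 - 3 = -8)
((5*r)*2 - 13*(-6))² = ((5*(-8))*2 - 13*(-6))² = (-40*2 + 78)² = (-80 + 78)² = (-2)² = 4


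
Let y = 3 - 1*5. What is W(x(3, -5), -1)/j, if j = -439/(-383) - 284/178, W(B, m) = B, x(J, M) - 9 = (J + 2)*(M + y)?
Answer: 886262/15315 ≈ 57.869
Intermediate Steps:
y = -2 (y = 3 - 5 = -2)
x(J, M) = 9 + (-2 + M)*(2 + J) (x(J, M) = 9 + (J + 2)*(M - 2) = 9 + (2 + J)*(-2 + M) = 9 + (-2 + M)*(2 + J))
j = -15315/34087 (j = -439*(-1/383) - 284*1/178 = 439/383 - 142/89 = -15315/34087 ≈ -0.44929)
W(x(3, -5), -1)/j = (5 - 2*3 + 2*(-5) + 3*(-5))/(-15315/34087) = (5 - 6 - 10 - 15)*(-34087/15315) = -26*(-34087/15315) = 886262/15315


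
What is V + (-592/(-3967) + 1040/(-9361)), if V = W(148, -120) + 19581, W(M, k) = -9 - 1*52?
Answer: 724878314272/37135087 ≈ 19520.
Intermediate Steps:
W(M, k) = -61 (W(M, k) = -9 - 52 = -61)
V = 19520 (V = -61 + 19581 = 19520)
V + (-592/(-3967) + 1040/(-9361)) = 19520 + (-592/(-3967) + 1040/(-9361)) = 19520 + (-592*(-1/3967) + 1040*(-1/9361)) = 19520 + (592/3967 - 1040/9361) = 19520 + 1416032/37135087 = 724878314272/37135087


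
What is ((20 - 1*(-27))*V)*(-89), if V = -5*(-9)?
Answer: -188235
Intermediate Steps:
V = 45
((20 - 1*(-27))*V)*(-89) = ((20 - 1*(-27))*45)*(-89) = ((20 + 27)*45)*(-89) = (47*45)*(-89) = 2115*(-89) = -188235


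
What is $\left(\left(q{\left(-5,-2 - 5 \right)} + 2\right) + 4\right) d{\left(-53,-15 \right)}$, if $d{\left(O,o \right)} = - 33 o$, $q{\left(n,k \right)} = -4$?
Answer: $990$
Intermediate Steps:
$\left(\left(q{\left(-5,-2 - 5 \right)} + 2\right) + 4\right) d{\left(-53,-15 \right)} = \left(\left(-4 + 2\right) + 4\right) \left(\left(-33\right) \left(-15\right)\right) = \left(-2 + 4\right) 495 = 2 \cdot 495 = 990$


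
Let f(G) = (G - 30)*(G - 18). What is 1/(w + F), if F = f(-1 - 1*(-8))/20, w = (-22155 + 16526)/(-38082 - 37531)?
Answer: 1512260/19242669 ≈ 0.078589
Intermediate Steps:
w = 5629/75613 (w = -5629/(-75613) = -5629*(-1/75613) = 5629/75613 ≈ 0.074445)
f(G) = (-30 + G)*(-18 + G)
F = 253/20 (F = (540 + (-1 - 1*(-8))**2 - 48*(-1 - 1*(-8)))/20 = (540 + (-1 + 8)**2 - 48*(-1 + 8))*(1/20) = (540 + 7**2 - 48*7)*(1/20) = (540 + 49 - 336)*(1/20) = 253*(1/20) = 253/20 ≈ 12.650)
1/(w + F) = 1/(5629/75613 + 253/20) = 1/(19242669/1512260) = 1512260/19242669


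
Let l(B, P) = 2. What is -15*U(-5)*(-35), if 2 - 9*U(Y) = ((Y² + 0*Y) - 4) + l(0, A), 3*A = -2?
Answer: -1225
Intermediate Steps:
A = -⅔ (A = (⅓)*(-2) = -⅔ ≈ -0.66667)
U(Y) = 4/9 - Y²/9 (U(Y) = 2/9 - (((Y² + 0*Y) - 4) + 2)/9 = 2/9 - (((Y² + 0) - 4) + 2)/9 = 2/9 - ((Y² - 4) + 2)/9 = 2/9 - ((-4 + Y²) + 2)/9 = 2/9 - (-2 + Y²)/9 = 2/9 + (2/9 - Y²/9) = 4/9 - Y²/9)
-15*U(-5)*(-35) = -15*(4/9 - ⅑*(-5)²)*(-35) = -15*(4/9 - ⅑*25)*(-35) = -15*(4/9 - 25/9)*(-35) = -15*(-7/3)*(-35) = 35*(-35) = -1225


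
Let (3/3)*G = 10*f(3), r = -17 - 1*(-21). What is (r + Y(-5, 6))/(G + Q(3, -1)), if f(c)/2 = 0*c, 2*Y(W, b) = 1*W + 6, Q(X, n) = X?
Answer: 3/2 ≈ 1.5000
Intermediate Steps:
r = 4 (r = -17 + 21 = 4)
Y(W, b) = 3 + W/2 (Y(W, b) = (1*W + 6)/2 = (W + 6)/2 = (6 + W)/2 = 3 + W/2)
f(c) = 0 (f(c) = 2*(0*c) = 2*0 = 0)
G = 0 (G = 10*0 = 0)
(r + Y(-5, 6))/(G + Q(3, -1)) = (4 + (3 + (½)*(-5)))/(0 + 3) = (4 + (3 - 5/2))/3 = (4 + ½)*(⅓) = (9/2)*(⅓) = 3/2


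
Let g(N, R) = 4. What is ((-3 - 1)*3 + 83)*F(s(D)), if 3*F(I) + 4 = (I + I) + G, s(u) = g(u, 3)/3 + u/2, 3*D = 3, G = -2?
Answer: -497/9 ≈ -55.222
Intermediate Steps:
D = 1 (D = (⅓)*3 = 1)
s(u) = 4/3 + u/2
F(I) = -2 + 2*I/3 (F(I) = -4/3 + ((I + I) - 2)/3 = -4/3 + (2*I - 2)/3 = -4/3 + (-2 + 2*I)/3 = -4/3 + (-⅔ + 2*I/3) = -2 + 2*I/3)
((-3 - 1)*3 + 83)*F(s(D)) = ((-3 - 1)*3 + 83)*(-2 + 2*(4/3 + (½)*1)/3) = (-4*3 + 83)*(-2 + 2*(4/3 + ½)/3) = (-12 + 83)*(-2 + (⅔)*(11/6)) = 71*(-2 + 11/9) = 71*(-7/9) = -497/9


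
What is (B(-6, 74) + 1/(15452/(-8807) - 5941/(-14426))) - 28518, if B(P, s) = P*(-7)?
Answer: -4857795636322/170588165 ≈ -28477.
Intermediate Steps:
B(P, s) = -7*P
(B(-6, 74) + 1/(15452/(-8807) - 5941/(-14426))) - 28518 = (-7*(-6) + 1/(15452/(-8807) - 5941/(-14426))) - 28518 = (42 + 1/(15452*(-1/8807) - 5941*(-1/14426))) - 28518 = (42 + 1/(-15452/8807 + 5941/14426)) - 28518 = (42 + 1/(-170588165/127049782)) - 28518 = (42 - 127049782/170588165) - 28518 = 7037653148/170588165 - 28518 = -4857795636322/170588165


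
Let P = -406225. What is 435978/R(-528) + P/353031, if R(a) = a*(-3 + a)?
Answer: 741134417/1832936952 ≈ 0.40434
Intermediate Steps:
435978/R(-528) + P/353031 = 435978/((-528*(-3 - 528))) - 406225/353031 = 435978/((-528*(-531))) - 406225*1/353031 = 435978/280368 - 406225/353031 = 435978*(1/280368) - 406225/353031 = 24221/15576 - 406225/353031 = 741134417/1832936952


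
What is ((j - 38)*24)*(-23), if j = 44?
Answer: -3312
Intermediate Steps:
((j - 38)*24)*(-23) = ((44 - 38)*24)*(-23) = (6*24)*(-23) = 144*(-23) = -3312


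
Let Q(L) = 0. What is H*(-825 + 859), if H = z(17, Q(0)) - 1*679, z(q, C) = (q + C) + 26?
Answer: -21624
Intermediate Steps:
z(q, C) = 26 + C + q (z(q, C) = (C + q) + 26 = 26 + C + q)
H = -636 (H = (26 + 0 + 17) - 1*679 = 43 - 679 = -636)
H*(-825 + 859) = -636*(-825 + 859) = -636*34 = -21624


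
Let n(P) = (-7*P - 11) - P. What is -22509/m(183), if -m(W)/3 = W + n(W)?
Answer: -7503/1292 ≈ -5.8073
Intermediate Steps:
n(P) = -11 - 8*P (n(P) = (-11 - 7*P) - P = -11 - 8*P)
m(W) = 33 + 21*W (m(W) = -3*(W + (-11 - 8*W)) = -3*(-11 - 7*W) = 33 + 21*W)
-22509/m(183) = -22509/(33 + 21*183) = -22509/(33 + 3843) = -22509/3876 = -22509*1/3876 = -7503/1292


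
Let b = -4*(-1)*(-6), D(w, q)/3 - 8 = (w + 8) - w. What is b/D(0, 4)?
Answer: -½ ≈ -0.50000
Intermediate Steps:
D(w, q) = 48 (D(w, q) = 24 + 3*((w + 8) - w) = 24 + 3*((8 + w) - w) = 24 + 3*8 = 24 + 24 = 48)
b = -24 (b = 4*(-6) = -24)
b/D(0, 4) = -24/48 = -24*1/48 = -½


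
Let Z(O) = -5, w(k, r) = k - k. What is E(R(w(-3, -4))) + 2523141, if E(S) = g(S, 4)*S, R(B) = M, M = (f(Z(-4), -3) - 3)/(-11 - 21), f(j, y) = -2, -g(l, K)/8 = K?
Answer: 2523136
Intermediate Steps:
g(l, K) = -8*K
w(k, r) = 0
M = 5/32 (M = (-2 - 3)/(-11 - 21) = -5/(-32) = -5*(-1/32) = 5/32 ≈ 0.15625)
R(B) = 5/32
E(S) = -32*S (E(S) = (-8*4)*S = -32*S)
E(R(w(-3, -4))) + 2523141 = -32*5/32 + 2523141 = -5 + 2523141 = 2523136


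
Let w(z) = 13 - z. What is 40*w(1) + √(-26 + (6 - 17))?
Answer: 480 + I*√37 ≈ 480.0 + 6.0828*I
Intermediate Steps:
40*w(1) + √(-26 + (6 - 17)) = 40*(13 - 1*1) + √(-26 + (6 - 17)) = 40*(13 - 1) + √(-26 - 11) = 40*12 + √(-37) = 480 + I*√37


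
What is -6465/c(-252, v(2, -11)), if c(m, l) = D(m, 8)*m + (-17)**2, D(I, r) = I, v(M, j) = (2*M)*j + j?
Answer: -6465/63793 ≈ -0.10134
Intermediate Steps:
v(M, j) = j + 2*M*j (v(M, j) = 2*M*j + j = j + 2*M*j)
c(m, l) = 289 + m**2 (c(m, l) = m*m + (-17)**2 = m**2 + 289 = 289 + m**2)
-6465/c(-252, v(2, -11)) = -6465/(289 + (-252)**2) = -6465/(289 + 63504) = -6465/63793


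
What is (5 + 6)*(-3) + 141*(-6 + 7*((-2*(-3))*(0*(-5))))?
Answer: -879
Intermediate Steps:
(5 + 6)*(-3) + 141*(-6 + 7*((-2*(-3))*(0*(-5)))) = 11*(-3) + 141*(-6 + 7*(6*0)) = -33 + 141*(-6 + 7*0) = -33 + 141*(-6 + 0) = -33 + 141*(-6) = -33 - 846 = -879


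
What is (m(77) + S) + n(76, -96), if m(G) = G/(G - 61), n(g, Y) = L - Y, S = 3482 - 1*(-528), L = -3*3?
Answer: 65629/16 ≈ 4101.8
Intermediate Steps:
L = -9
S = 4010 (S = 3482 + 528 = 4010)
n(g, Y) = -9 - Y
m(G) = G/(-61 + G)
(m(77) + S) + n(76, -96) = (77/(-61 + 77) + 4010) + (-9 - 1*(-96)) = (77/16 + 4010) + (-9 + 96) = (77*(1/16) + 4010) + 87 = (77/16 + 4010) + 87 = 64237/16 + 87 = 65629/16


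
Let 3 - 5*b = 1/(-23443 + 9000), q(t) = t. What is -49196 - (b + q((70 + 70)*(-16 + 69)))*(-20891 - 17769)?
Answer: 4142703029332/14443 ≈ 2.8683e+8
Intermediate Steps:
b = 8666/14443 (b = ⅗ - 1/(5*(-23443 + 9000)) = ⅗ - ⅕/(-14443) = ⅗ - ⅕*(-1/14443) = ⅗ + 1/72215 = 8666/14443 ≈ 0.60001)
-49196 - (b + q((70 + 70)*(-16 + 69)))*(-20891 - 17769) = -49196 - (8666/14443 + (70 + 70)*(-16 + 69))*(-20891 - 17769) = -49196 - (8666/14443 + 140*53)*(-38660) = -49196 - (8666/14443 + 7420)*(-38660) = -49196 - 107175726*(-38660)/14443 = -49196 - 1*(-4143413567160/14443) = -49196 + 4143413567160/14443 = 4142703029332/14443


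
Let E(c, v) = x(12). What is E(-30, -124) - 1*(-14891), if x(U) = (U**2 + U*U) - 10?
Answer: 15169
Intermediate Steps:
x(U) = -10 + 2*U**2 (x(U) = (U**2 + U**2) - 10 = 2*U**2 - 10 = -10 + 2*U**2)
E(c, v) = 278 (E(c, v) = -10 + 2*12**2 = -10 + 2*144 = -10 + 288 = 278)
E(-30, -124) - 1*(-14891) = 278 - 1*(-14891) = 278 + 14891 = 15169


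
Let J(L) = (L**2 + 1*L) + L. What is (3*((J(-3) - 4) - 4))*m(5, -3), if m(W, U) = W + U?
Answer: -30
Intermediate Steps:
J(L) = L**2 + 2*L (J(L) = (L**2 + L) + L = (L + L**2) + L = L**2 + 2*L)
m(W, U) = U + W
(3*((J(-3) - 4) - 4))*m(5, -3) = (3*((-3*(2 - 3) - 4) - 4))*(-3 + 5) = (3*((-3*(-1) - 4) - 4))*2 = (3*((3 - 4) - 4))*2 = (3*(-1 - 4))*2 = (3*(-5))*2 = -15*2 = -30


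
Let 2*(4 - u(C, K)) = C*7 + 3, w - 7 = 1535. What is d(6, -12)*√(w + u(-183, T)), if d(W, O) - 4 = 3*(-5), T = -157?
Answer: -11*√2185 ≈ -514.18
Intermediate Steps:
w = 1542 (w = 7 + 1535 = 1542)
u(C, K) = 5/2 - 7*C/2 (u(C, K) = 4 - (C*7 + 3)/2 = 4 - (7*C + 3)/2 = 4 - (3 + 7*C)/2 = 4 + (-3/2 - 7*C/2) = 5/2 - 7*C/2)
d(W, O) = -11 (d(W, O) = 4 + 3*(-5) = 4 - 15 = -11)
d(6, -12)*√(w + u(-183, T)) = -11*√(1542 + (5/2 - 7/2*(-183))) = -11*√(1542 + (5/2 + 1281/2)) = -11*√(1542 + 643) = -11*√2185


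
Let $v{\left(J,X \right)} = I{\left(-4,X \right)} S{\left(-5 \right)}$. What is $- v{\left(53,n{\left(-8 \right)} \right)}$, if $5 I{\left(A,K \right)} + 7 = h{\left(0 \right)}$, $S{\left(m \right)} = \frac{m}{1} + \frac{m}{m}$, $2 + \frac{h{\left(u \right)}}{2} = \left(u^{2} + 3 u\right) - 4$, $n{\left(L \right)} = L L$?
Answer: $- \frac{76}{5} \approx -15.2$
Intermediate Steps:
$n{\left(L \right)} = L^{2}$
$h{\left(u \right)} = -12 + 2 u^{2} + 6 u$ ($h{\left(u \right)} = -4 + 2 \left(\left(u^{2} + 3 u\right) - 4\right) = -4 + 2 \left(-4 + u^{2} + 3 u\right) = -4 + \left(-8 + 2 u^{2} + 6 u\right) = -12 + 2 u^{2} + 6 u$)
$S{\left(m \right)} = 1 + m$ ($S{\left(m \right)} = m 1 + 1 = m + 1 = 1 + m$)
$I{\left(A,K \right)} = - \frac{19}{5}$ ($I{\left(A,K \right)} = - \frac{7}{5} + \frac{-12 + 2 \cdot 0^{2} + 6 \cdot 0}{5} = - \frac{7}{5} + \frac{-12 + 2 \cdot 0 + 0}{5} = - \frac{7}{5} + \frac{-12 + 0 + 0}{5} = - \frac{7}{5} + \frac{1}{5} \left(-12\right) = - \frac{7}{5} - \frac{12}{5} = - \frac{19}{5}$)
$v{\left(J,X \right)} = \frac{76}{5}$ ($v{\left(J,X \right)} = - \frac{19 \left(1 - 5\right)}{5} = \left(- \frac{19}{5}\right) \left(-4\right) = \frac{76}{5}$)
$- v{\left(53,n{\left(-8 \right)} \right)} = \left(-1\right) \frac{76}{5} = - \frac{76}{5}$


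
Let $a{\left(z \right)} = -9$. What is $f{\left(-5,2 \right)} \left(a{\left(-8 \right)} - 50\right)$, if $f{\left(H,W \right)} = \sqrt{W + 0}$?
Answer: $- 59 \sqrt{2} \approx -83.439$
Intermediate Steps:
$f{\left(H,W \right)} = \sqrt{W}$
$f{\left(-5,2 \right)} \left(a{\left(-8 \right)} - 50\right) = \sqrt{2} \left(-9 - 50\right) = \sqrt{2} \left(-59\right) = - 59 \sqrt{2}$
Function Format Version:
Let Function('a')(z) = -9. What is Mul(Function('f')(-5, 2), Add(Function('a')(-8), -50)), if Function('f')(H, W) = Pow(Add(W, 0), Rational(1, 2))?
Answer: Mul(-59, Pow(2, Rational(1, 2))) ≈ -83.439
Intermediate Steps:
Function('f')(H, W) = Pow(W, Rational(1, 2))
Mul(Function('f')(-5, 2), Add(Function('a')(-8), -50)) = Mul(Pow(2, Rational(1, 2)), Add(-9, -50)) = Mul(Pow(2, Rational(1, 2)), -59) = Mul(-59, Pow(2, Rational(1, 2)))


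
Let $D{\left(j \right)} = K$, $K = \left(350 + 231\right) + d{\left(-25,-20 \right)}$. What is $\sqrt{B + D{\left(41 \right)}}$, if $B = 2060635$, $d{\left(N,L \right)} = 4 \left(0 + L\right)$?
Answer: $28 \sqrt{2629} \approx 1435.7$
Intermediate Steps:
$d{\left(N,L \right)} = 4 L$
$K = 501$ ($K = \left(350 + 231\right) + 4 \left(-20\right) = 581 - 80 = 501$)
$D{\left(j \right)} = 501$
$\sqrt{B + D{\left(41 \right)}} = \sqrt{2060635 + 501} = \sqrt{2061136} = 28 \sqrt{2629}$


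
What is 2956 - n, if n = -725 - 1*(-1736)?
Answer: 1945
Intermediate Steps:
n = 1011 (n = -725 + 1736 = 1011)
2956 - n = 2956 - 1*1011 = 2956 - 1011 = 1945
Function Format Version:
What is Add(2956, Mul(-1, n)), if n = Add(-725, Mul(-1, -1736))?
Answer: 1945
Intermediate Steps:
n = 1011 (n = Add(-725, 1736) = 1011)
Add(2956, Mul(-1, n)) = Add(2956, Mul(-1, 1011)) = Add(2956, -1011) = 1945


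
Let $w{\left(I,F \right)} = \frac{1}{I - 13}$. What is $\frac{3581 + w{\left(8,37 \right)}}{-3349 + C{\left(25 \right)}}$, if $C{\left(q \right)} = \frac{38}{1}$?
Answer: $- \frac{17904}{16555} \approx -1.0815$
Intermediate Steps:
$w{\left(I,F \right)} = \frac{1}{-13 + I}$
$C{\left(q \right)} = 38$ ($C{\left(q \right)} = 38 \cdot 1 = 38$)
$\frac{3581 + w{\left(8,37 \right)}}{-3349 + C{\left(25 \right)}} = \frac{3581 + \frac{1}{-13 + 8}}{-3349 + 38} = \frac{3581 + \frac{1}{-5}}{-3311} = \left(3581 - \frac{1}{5}\right) \left(- \frac{1}{3311}\right) = \frac{17904}{5} \left(- \frac{1}{3311}\right) = - \frac{17904}{16555}$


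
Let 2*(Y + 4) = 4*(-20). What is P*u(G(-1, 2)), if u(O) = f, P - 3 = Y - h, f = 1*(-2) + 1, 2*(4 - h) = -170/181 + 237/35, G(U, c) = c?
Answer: 533203/12670 ≈ 42.084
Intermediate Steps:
Y = -44 (Y = -4 + (4*(-20))/2 = -4 + (½)*(-80) = -4 - 40 = -44)
h = 13733/12670 (h = 4 - (-170/181 + 237/35)/2 = 4 - ½*36947/6335 = 4 - 36947/12670 = 13733/12670 ≈ 1.0839)
f = -1 (f = -2 + 1 = -1)
P = -533203/12670 (P = 3 + (-44 - 1*13733/12670) = 3 + (-44 - 13733/12670) = 3 - 571213/12670 = -533203/12670 ≈ -42.084)
u(O) = -1
P*u(G(-1, 2)) = -533203/12670*(-1) = 533203/12670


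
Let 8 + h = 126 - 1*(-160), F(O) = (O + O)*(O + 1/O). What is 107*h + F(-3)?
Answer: 29766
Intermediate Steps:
F(O) = 2*O*(O + 1/O) (F(O) = (2*O)*(O + 1/O) = 2*O*(O + 1/O))
h = 278 (h = -8 + (126 - 1*(-160)) = -8 + (126 + 160) = -8 + 286 = 278)
107*h + F(-3) = 107*278 + (2 + 2*(-3)²) = 29746 + (2 + 2*9) = 29746 + (2 + 18) = 29746 + 20 = 29766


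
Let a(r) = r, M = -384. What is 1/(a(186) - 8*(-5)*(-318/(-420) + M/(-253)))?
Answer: 1771/490562 ≈ 0.0036101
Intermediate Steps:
1/(a(186) - 8*(-5)*(-318/(-420) + M/(-253))) = 1/(186 - 8*(-5)*(-318/(-420) - 384/(-253))) = 1/(186 - (-40)*(-318*(-1/420) - 384*(-1/253))) = 1/(186 - (-40)*(53/70 + 384/253)) = 1/(186 - (-40)*40289/17710) = 1/(186 - 1*(-161156/1771)) = 1/(186 + 161156/1771) = 1/(490562/1771) = 1771/490562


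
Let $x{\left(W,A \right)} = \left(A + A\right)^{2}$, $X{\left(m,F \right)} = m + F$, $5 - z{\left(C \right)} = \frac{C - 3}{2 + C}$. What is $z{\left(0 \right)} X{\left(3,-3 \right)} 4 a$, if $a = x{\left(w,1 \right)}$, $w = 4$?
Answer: $0$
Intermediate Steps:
$z{\left(C \right)} = 5 - \frac{-3 + C}{2 + C}$ ($z{\left(C \right)} = 5 - \frac{C - 3}{2 + C} = 5 - \frac{-3 + C}{2 + C}$)
$X{\left(m,F \right)} = F + m$
$x{\left(W,A \right)} = 4 A^{2}$ ($x{\left(W,A \right)} = \left(2 A\right)^{2} = 4 A^{2}$)
$a = 4$ ($a = 4 \cdot 1^{2} = 4 \cdot 1 = 4$)
$z{\left(0 \right)} X{\left(3,-3 \right)} 4 a = \frac{13 + 4 \cdot 0}{2 + 0} \left(-3 + 3\right) 4 \cdot 4 = \frac{13 + 0}{2} \cdot 0 \cdot 4 \cdot 4 = \frac{1}{2} \cdot 13 \cdot 0 \cdot 4 \cdot 4 = \frac{13}{2} \cdot 0 \cdot 4 \cdot 4 = 0 \cdot 4 \cdot 4 = 0 \cdot 4 = 0$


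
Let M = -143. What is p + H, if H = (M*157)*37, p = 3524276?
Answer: 2693589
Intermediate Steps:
H = -830687 (H = -143*157*37 = -22451*37 = -830687)
p + H = 3524276 - 830687 = 2693589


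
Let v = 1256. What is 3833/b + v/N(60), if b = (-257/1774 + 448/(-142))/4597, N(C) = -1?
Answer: -2219869414642/415623 ≈ -5.3411e+6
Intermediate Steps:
b = -415623/579010538 (b = (-257*1/1774 + 448*(-1/142))*(1/4597) = (-257/1774 - 224/71)*(1/4597) = -415623/125954*1/4597 = -415623/579010538 ≈ -0.00071782)
3833/b + v/N(60) = 3833/(-415623/579010538) + 1256/(-1) = 3833*(-579010538/415623) + 1256*(-1) = -2219347392154/415623 - 1256 = -2219869414642/415623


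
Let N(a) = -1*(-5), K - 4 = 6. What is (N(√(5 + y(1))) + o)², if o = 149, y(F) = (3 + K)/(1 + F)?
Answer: 23716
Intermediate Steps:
K = 10 (K = 4 + 6 = 10)
y(F) = 13/(1 + F) (y(F) = (3 + 10)/(1 + F) = 13/(1 + F))
N(a) = 5
(N(√(5 + y(1))) + o)² = (5 + 149)² = 154² = 23716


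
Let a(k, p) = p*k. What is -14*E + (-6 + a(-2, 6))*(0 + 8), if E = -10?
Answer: -4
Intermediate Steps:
a(k, p) = k*p
-14*E + (-6 + a(-2, 6))*(0 + 8) = -14*(-10) + (-6 - 2*6)*(0 + 8) = 140 + (-6 - 12)*8 = 140 - 18*8 = 140 - 144 = -4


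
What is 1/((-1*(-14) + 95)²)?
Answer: 1/11881 ≈ 8.4168e-5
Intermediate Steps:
1/((-1*(-14) + 95)²) = 1/((14 + 95)²) = 1/(109²) = 1/11881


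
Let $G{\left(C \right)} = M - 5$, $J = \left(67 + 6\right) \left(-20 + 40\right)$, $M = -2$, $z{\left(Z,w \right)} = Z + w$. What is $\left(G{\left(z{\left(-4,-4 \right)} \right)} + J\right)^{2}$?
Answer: $2111209$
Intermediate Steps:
$J = 1460$ ($J = 73 \cdot 20 = 1460$)
$G{\left(C \right)} = -7$ ($G{\left(C \right)} = -2 - 5 = -7$)
$\left(G{\left(z{\left(-4,-4 \right)} \right)} + J\right)^{2} = \left(-7 + 1460\right)^{2} = 1453^{2} = 2111209$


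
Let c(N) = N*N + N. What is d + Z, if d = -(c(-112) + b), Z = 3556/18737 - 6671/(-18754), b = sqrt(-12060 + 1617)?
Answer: -4368334769785/351393698 - 59*I*sqrt(3) ≈ -12431.0 - 102.19*I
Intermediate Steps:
c(N) = N + N**2 (c(N) = N**2 + N = N + N**2)
b = 59*I*sqrt(3) (b = sqrt(-10443) = 59*I*sqrt(3) ≈ 102.19*I)
Z = 191683751/351393698 (Z = 3556*(1/18737) - 6671*(-1/18754) = 3556/18737 + 6671/18754 = 191683751/351393698 ≈ 0.54550)
d = -12432 - 59*I*sqrt(3) (d = -(-112*(1 - 112) + 59*I*sqrt(3)) = -(-112*(-111) + 59*I*sqrt(3)) = -(12432 + 59*I*sqrt(3)) = -12432 - 59*I*sqrt(3) ≈ -12432.0 - 102.19*I)
d + Z = (-12432 - 59*I*sqrt(3)) + 191683751/351393698 = -4368334769785/351393698 - 59*I*sqrt(3)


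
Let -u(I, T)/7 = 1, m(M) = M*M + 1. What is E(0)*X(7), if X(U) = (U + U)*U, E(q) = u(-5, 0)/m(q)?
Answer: -686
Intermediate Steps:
m(M) = 1 + M² (m(M) = M² + 1 = 1 + M²)
u(I, T) = -7 (u(I, T) = -7*1 = -7)
E(q) = -7/(1 + q²)
X(U) = 2*U² (X(U) = (2*U)*U = 2*U²)
E(0)*X(7) = (-7/(1 + 0²))*(2*7²) = (-7/(1 + 0))*(2*49) = -7/1*98 = -7*1*98 = -7*98 = -686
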